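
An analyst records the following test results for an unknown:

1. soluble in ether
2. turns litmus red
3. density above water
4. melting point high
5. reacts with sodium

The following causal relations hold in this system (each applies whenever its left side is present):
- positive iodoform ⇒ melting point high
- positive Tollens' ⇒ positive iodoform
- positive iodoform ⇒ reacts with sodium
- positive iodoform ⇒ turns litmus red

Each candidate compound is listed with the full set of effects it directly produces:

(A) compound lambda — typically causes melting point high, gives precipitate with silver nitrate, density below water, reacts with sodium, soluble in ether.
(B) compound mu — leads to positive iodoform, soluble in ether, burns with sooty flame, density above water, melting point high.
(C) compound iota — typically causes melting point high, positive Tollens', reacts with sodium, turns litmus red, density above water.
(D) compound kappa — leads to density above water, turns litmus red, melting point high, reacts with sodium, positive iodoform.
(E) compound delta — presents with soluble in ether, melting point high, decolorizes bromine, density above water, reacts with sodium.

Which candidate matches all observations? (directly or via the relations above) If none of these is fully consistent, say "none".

For each candidate, compare predicted effects to what was observed:
(A) compound lambda — soluble in ether ✓; turns litmus red ✗; density above water ✗; melting point high ✓; reacts with sodium ✓
(B) compound mu — soluble in ether ✓; turns litmus red ✓ (through positive iodoform → turns litmus red); density above water ✓; melting point high ✓; reacts with sodium ✓ (through positive iodoform → reacts with sodium)
(C) compound iota — soluble in ether ✗; turns litmus red ✓; density above water ✓; melting point high ✓; reacts with sodium ✓
(D) compound kappa — soluble in ether ✗; turns litmus red ✓; density above water ✓; melting point high ✓; reacts with sodium ✓
(E) compound delta — does not account for turns litmus red
(B) is the only candidate with no mismatches.

B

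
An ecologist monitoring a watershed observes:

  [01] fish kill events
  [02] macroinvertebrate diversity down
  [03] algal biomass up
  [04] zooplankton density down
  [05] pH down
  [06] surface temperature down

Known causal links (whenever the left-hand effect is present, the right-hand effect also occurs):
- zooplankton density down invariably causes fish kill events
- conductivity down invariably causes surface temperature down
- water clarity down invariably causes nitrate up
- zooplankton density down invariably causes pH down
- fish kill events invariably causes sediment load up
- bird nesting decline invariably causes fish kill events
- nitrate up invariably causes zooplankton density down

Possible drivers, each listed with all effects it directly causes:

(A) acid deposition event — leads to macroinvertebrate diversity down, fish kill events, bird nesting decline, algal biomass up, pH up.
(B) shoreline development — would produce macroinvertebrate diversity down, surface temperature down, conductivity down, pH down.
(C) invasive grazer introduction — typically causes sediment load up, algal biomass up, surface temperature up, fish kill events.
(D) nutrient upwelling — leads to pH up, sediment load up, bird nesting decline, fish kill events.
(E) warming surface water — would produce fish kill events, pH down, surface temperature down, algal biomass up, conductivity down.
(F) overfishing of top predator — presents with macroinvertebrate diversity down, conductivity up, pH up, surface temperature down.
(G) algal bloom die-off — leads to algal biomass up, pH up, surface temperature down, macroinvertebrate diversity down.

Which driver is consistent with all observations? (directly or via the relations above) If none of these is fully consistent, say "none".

Checking each candidate against the observations:
(A) acid deposition event — fish kill events match; macroinvertebrate diversity down match; algal biomass up match; zooplankton density down miss; pH down miss; surface temperature down miss
(B) shoreline development — does not account for fish kill events, algal biomass up, zooplankton density down
(C) invasive grazer introduction — fish kill events match; macroinvertebrate diversity down miss; algal biomass up match; zooplankton density down miss; pH down miss; surface temperature down miss
(D) nutrient upwelling — fails on macroinvertebrate diversity down, algal biomass up, zooplankton density down, pH down, surface temperature down (predicts pH up, not pH down)
(E) warming surface water — fish kill events match; macroinvertebrate diversity down miss; algal biomass up match; zooplankton density down miss; pH down match; surface temperature down match
(F) overfishing of top predator — fish kill events miss; macroinvertebrate diversity down match; algal biomass up miss; zooplankton density down miss; pH down miss; surface temperature down match
(G) algal bloom die-off — fails on fish kill events, zooplankton density down, pH down (predicts pH up, not pH down)
No candidate is consistent with all observations.

none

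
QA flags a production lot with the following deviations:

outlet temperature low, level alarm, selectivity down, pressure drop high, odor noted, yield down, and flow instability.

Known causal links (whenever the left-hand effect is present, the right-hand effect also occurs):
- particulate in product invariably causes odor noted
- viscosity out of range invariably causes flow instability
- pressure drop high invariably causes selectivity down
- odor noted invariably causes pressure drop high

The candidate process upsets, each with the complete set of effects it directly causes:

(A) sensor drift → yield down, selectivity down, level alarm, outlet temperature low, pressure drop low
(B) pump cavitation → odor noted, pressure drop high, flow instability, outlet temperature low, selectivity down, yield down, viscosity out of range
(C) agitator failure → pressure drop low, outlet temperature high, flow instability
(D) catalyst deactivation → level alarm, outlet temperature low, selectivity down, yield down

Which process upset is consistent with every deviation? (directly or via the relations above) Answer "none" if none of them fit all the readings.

Checking each candidate against the observations:
(A) sensor drift — outlet temperature low ✓; level alarm ✓; selectivity down ✓; pressure drop high ✗; odor noted ✗; yield down ✓; flow instability ✗
(B) pump cavitation — outlet temperature low ✓; level alarm ✗; selectivity down ✓; pressure drop high ✓; odor noted ✓; yield down ✓; flow instability ✓
(C) agitator failure — fails on outlet temperature low, level alarm, selectivity down, pressure drop high, odor noted, yield down (predicts outlet temperature high, not outlet temperature low; predicts pressure drop low, not pressure drop high)
(D) catalyst deactivation — does not account for pressure drop high, odor noted, flow instability
No candidate is consistent with all observations.

none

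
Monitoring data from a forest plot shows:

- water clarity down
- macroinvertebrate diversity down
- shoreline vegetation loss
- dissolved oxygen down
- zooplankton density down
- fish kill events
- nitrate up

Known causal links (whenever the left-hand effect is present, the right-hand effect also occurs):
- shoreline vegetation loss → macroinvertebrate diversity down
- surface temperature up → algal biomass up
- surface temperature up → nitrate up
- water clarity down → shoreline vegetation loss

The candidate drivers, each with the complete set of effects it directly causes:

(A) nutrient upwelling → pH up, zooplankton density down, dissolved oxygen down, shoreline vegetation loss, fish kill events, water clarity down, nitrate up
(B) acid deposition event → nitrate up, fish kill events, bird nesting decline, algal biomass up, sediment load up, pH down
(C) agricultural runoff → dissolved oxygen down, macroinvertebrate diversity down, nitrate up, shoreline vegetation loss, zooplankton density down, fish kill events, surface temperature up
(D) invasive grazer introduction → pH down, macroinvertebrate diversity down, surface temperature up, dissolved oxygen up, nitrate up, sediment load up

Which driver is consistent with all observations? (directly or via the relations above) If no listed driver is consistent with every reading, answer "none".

Per-candidate check:
(A) nutrient upwelling — accounts for every observation (macroinvertebrate diversity down via shoreline vegetation loss → macroinvertebrate diversity down)
(B) acid deposition event — water clarity down ✗; macroinvertebrate diversity down ✗; shoreline vegetation loss ✗; dissolved oxygen down ✗; zooplankton density down ✗; fish kill events ✓; nitrate up ✓
(C) agricultural runoff — water clarity down ✗; macroinvertebrate diversity down ✓; shoreline vegetation loss ✓; dissolved oxygen down ✓; zooplankton density down ✓; fish kill events ✓; nitrate up ✓
(D) invasive grazer introduction — water clarity down ✗; macroinvertebrate diversity down ✓; shoreline vegetation loss ✗; dissolved oxygen down ✗; zooplankton density down ✗; fish kill events ✗; nitrate up ✓
Only (A) is consistent with every observation.

A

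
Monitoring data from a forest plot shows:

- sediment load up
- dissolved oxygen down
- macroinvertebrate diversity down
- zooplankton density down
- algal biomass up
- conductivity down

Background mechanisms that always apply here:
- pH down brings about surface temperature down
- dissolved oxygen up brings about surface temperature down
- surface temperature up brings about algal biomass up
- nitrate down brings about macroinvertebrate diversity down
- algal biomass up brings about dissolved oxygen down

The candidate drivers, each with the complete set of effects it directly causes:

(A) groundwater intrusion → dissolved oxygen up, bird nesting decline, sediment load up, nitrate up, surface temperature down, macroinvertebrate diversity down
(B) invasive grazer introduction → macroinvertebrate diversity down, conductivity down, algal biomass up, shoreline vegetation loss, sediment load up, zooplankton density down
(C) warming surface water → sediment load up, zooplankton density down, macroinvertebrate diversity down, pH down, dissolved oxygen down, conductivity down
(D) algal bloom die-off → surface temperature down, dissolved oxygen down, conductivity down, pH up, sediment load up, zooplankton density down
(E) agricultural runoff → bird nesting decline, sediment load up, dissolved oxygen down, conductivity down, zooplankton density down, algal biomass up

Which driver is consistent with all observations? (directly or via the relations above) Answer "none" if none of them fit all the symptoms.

Per-candidate check:
(A) groundwater intrusion — fails on dissolved oxygen down, zooplankton density down, algal biomass up, conductivity down (predicts dissolved oxygen up, not dissolved oxygen down)
(B) invasive grazer introduction — accounts for every observation (dissolved oxygen down via algal biomass up → dissolved oxygen down)
(C) warming surface water — sediment load up match; dissolved oxygen down match; macroinvertebrate diversity down match; zooplankton density down match; algal biomass up miss; conductivity down match
(D) algal bloom die-off — does not account for macroinvertebrate diversity down, algal biomass up
(E) agricultural runoff — does not account for macroinvertebrate diversity down
(B) is the only candidate with no mismatches.

B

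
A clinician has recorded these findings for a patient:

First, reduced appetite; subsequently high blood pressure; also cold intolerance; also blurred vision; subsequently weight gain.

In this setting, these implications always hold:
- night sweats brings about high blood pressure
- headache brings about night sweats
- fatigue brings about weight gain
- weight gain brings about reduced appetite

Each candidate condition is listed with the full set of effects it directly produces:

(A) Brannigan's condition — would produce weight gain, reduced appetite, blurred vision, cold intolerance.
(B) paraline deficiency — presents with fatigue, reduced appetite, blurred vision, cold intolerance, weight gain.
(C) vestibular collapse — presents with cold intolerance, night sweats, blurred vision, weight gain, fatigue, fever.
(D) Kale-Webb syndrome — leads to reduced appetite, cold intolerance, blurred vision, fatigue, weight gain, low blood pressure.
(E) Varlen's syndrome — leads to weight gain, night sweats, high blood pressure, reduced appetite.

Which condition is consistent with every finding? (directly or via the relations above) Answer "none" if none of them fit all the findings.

For each candidate, compare predicted effects to what was observed:
(A) Brannigan's condition — does not account for high blood pressure
(B) paraline deficiency — does not account for high blood pressure
(C) vestibular collapse — reduced appetite match (by weight gain → reduced appetite); high blood pressure match (by night sweats → high blood pressure); cold intolerance match; blurred vision match; weight gain match
(D) Kale-Webb syndrome — fails on high blood pressure (predicts low blood pressure, not high blood pressure)
(E) Varlen's syndrome — does not account for cold intolerance, blurred vision
Only (C) is consistent with every observation.

C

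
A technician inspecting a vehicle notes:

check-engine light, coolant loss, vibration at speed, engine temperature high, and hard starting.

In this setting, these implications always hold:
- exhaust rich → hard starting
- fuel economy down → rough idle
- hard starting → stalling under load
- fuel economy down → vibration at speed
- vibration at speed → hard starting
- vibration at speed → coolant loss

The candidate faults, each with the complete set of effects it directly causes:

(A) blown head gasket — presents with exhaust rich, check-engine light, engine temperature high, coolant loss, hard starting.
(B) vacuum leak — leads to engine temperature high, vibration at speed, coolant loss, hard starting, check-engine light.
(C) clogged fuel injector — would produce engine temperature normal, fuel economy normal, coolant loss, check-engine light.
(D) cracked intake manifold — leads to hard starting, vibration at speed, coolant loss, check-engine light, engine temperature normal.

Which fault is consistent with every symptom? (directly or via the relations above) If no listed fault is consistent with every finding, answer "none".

Per-candidate check:
(A) blown head gasket — does not account for vibration at speed
(B) vacuum leak — accounts for every observation
(C) clogged fuel injector — check-engine light match; coolant loss match; vibration at speed miss; engine temperature high miss; hard starting miss
(D) cracked intake manifold — check-engine light match; coolant loss match; vibration at speed match; engine temperature high miss; hard starting match
(B) alone accounts for all the evidence.

B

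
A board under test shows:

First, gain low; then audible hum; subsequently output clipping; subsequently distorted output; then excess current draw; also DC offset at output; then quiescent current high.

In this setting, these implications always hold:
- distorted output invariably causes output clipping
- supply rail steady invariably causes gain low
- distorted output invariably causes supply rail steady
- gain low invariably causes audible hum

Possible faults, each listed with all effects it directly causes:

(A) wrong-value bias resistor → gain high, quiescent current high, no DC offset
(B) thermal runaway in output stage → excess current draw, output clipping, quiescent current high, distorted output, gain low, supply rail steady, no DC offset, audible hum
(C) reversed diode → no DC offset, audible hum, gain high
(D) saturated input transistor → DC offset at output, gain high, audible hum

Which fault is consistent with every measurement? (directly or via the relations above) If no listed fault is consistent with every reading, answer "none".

Testing each hypothesis:
(A) wrong-value bias resistor — fails on gain low, audible hum, output clipping, distorted output, excess current draw, DC offset at output (predicts gain high, not gain low; predicts no DC offset, not DC offset at output)
(B) thermal runaway in output stage — fails on DC offset at output (predicts no DC offset, not DC offset at output)
(C) reversed diode — fails on gain low, output clipping, distorted output, excess current draw, DC offset at output, quiescent current high (predicts gain high, not gain low; predicts no DC offset, not DC offset at output)
(D) saturated input transistor — gain low NO; audible hum yes; output clipping NO; distorted output NO; excess current draw NO; DC offset at output yes; quiescent current high NO
Every candidate fails on at least one observation.

none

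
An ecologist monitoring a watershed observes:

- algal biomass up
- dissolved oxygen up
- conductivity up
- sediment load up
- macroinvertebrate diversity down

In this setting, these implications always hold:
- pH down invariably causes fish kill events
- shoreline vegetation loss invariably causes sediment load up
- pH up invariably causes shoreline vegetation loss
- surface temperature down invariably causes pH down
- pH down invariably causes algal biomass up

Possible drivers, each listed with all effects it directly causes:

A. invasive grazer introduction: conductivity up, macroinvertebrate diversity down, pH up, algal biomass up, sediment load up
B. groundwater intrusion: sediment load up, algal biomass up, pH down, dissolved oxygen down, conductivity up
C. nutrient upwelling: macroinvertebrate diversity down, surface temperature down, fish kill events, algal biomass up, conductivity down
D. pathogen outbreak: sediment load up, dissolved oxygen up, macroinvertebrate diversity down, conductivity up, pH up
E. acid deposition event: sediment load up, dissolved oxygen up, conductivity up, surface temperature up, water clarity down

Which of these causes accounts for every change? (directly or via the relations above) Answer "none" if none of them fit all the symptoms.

Checking each candidate against the observations:
(A) invasive grazer introduction — does not account for dissolved oxygen up
(B) groundwater intrusion — algal biomass up ✓; dissolved oxygen up ✗; conductivity up ✓; sediment load up ✓; macroinvertebrate diversity down ✗
(C) nutrient upwelling — algal biomass up ✓; dissolved oxygen up ✗; conductivity up ✗; sediment load up ✗; macroinvertebrate diversity down ✓
(D) pathogen outbreak — does not account for algal biomass up
(E) acid deposition event — algal biomass up ✗; dissolved oxygen up ✓; conductivity up ✓; sediment load up ✓; macroinvertebrate diversity down ✗
None of the listed candidates fits everything.

none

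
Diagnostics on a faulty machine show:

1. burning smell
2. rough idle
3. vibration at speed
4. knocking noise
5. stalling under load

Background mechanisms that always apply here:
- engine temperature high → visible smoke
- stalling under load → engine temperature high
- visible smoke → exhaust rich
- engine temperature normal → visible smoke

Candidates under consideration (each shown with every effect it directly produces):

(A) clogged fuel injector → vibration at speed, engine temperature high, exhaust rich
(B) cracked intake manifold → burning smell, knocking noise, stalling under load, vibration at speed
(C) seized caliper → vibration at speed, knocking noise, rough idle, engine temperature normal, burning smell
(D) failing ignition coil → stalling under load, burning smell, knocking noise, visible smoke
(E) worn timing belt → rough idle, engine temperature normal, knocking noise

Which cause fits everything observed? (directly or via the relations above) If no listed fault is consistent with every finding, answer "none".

Testing each hypothesis:
(A) clogged fuel injector — burning smell -; rough idle -; vibration at speed +; knocking noise -; stalling under load -
(B) cracked intake manifold — burning smell +; rough idle -; vibration at speed +; knocking noise +; stalling under load +
(C) seized caliper — does not account for stalling under load
(D) failing ignition coil — burning smell +; rough idle -; vibration at speed -; knocking noise +; stalling under load +
(E) worn timing belt — burning smell -; rough idle +; vibration at speed -; knocking noise +; stalling under load -
None of the listed candidates fits everything.

none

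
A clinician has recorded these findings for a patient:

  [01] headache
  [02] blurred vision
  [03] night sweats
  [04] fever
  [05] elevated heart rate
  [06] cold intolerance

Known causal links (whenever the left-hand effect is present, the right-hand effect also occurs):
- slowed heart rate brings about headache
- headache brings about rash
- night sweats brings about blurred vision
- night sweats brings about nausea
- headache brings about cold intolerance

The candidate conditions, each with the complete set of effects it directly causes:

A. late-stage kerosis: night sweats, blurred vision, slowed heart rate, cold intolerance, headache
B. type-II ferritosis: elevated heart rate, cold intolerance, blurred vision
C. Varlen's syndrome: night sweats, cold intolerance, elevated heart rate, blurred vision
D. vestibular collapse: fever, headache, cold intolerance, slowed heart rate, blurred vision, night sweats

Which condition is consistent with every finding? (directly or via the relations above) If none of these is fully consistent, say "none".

Per-candidate check:
(A) late-stage kerosis — headache match; blurred vision match; night sweats match; fever miss; elevated heart rate miss; cold intolerance match
(B) type-II ferritosis — headache miss; blurred vision match; night sweats miss; fever miss; elevated heart rate match; cold intolerance match
(C) Varlen's syndrome — headache miss; blurred vision match; night sweats match; fever miss; elevated heart rate match; cold intolerance match
(D) vestibular collapse — headache match; blurred vision match; night sweats match; fever match; elevated heart rate miss; cold intolerance match
None of the listed candidates fits everything.

none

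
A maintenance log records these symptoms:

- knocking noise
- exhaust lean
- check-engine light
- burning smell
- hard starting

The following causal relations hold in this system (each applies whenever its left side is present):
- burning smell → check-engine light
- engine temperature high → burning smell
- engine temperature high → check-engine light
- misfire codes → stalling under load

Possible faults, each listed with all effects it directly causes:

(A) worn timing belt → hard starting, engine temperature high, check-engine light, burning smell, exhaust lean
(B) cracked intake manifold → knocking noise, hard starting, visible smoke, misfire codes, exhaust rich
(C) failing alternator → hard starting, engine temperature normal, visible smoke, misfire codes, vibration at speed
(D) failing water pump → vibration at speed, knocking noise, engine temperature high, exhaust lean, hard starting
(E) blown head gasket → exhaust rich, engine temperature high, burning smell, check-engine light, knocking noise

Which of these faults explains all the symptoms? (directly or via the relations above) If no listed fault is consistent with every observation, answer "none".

D

Per-candidate check:
(A) worn timing belt — knocking noise miss; exhaust lean match; check-engine light match; burning smell match; hard starting match
(B) cracked intake manifold — fails on exhaust lean, check-engine light, burning smell (predicts exhaust rich, not exhaust lean)
(C) failing alternator — does not account for knocking noise, exhaust lean, check-engine light, burning smell
(D) failing water pump — knocking noise match; exhaust lean match; check-engine light match (via engine temperature high → check-engine light); burning smell match (via engine temperature high → burning smell); hard starting match
(E) blown head gasket — fails on exhaust lean, hard starting (predicts exhaust rich, not exhaust lean)
(D) is the only candidate with no mismatches.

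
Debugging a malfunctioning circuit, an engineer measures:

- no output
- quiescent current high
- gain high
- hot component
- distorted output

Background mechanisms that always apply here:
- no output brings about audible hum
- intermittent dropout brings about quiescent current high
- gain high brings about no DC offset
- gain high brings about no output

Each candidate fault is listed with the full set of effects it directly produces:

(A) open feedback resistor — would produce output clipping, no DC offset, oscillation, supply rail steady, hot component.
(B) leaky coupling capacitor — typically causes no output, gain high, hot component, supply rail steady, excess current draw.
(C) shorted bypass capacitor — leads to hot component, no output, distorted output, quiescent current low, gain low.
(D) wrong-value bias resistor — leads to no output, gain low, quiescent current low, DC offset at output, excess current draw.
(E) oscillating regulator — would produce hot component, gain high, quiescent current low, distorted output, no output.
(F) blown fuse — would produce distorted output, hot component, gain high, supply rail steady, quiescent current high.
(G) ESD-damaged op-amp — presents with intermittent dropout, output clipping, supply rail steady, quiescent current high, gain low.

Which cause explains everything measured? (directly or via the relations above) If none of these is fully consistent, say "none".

F

Per-candidate check:
(A) open feedback resistor — no output NO; quiescent current high NO; gain high NO; hot component yes; distorted output NO
(B) leaky coupling capacitor — does not account for quiescent current high, distorted output
(C) shorted bypass capacitor — no output yes; quiescent current high NO; gain high NO; hot component yes; distorted output yes
(D) wrong-value bias resistor — fails on quiescent current high, gain high, hot component, distorted output (predicts quiescent current low, not quiescent current high; predicts gain low, not gain high)
(E) oscillating regulator — no output yes; quiescent current high NO; gain high yes; hot component yes; distorted output yes
(F) blown fuse — accounts for every observation (no output through gain high → no output)
(G) ESD-damaged op-amp — fails on no output, gain high, hot component, distorted output (predicts gain low, not gain high)
(F) alone accounts for all the evidence.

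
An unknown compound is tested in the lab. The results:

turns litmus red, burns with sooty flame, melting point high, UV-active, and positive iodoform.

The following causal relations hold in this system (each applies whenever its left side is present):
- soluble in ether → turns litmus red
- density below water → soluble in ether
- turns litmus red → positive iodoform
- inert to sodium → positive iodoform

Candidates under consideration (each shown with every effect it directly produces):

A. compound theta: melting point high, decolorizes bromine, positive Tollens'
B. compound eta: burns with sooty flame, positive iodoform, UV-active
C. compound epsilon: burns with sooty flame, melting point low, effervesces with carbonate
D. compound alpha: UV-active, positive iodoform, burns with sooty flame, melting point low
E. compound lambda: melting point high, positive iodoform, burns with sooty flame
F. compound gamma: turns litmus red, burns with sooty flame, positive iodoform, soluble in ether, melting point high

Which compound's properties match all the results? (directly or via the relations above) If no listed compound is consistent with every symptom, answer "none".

none

Checking each candidate against the observations:
(A) compound theta — does not account for turns litmus red, burns with sooty flame, UV-active, positive iodoform
(B) compound eta — turns litmus red NO; burns with sooty flame yes; melting point high NO; UV-active yes; positive iodoform yes
(C) compound epsilon — turns litmus red NO; burns with sooty flame yes; melting point high NO; UV-active NO; positive iodoform NO
(D) compound alpha — fails on turns litmus red, melting point high (predicts melting point low, not melting point high)
(E) compound lambda — does not account for turns litmus red, UV-active
(F) compound gamma — does not account for UV-active
None of the listed candidates fits everything.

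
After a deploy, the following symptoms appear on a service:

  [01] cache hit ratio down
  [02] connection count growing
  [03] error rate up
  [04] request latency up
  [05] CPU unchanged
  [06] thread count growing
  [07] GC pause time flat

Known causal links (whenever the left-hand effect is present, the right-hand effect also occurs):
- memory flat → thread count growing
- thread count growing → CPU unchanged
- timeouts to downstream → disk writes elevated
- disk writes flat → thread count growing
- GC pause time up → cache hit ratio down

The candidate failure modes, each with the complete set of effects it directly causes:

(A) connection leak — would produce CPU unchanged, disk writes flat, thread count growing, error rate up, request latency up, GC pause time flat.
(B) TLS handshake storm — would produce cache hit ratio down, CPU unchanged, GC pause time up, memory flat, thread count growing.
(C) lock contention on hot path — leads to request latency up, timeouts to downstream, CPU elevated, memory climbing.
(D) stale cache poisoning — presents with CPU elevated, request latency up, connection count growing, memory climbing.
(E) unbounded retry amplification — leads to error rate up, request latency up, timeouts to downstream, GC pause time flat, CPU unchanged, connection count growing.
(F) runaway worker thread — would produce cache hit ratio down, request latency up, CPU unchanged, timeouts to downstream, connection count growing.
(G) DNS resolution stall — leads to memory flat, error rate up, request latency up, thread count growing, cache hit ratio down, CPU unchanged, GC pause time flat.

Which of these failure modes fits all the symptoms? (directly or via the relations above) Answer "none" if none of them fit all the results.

Per-candidate check:
(A) connection leak — cache hit ratio down ✗; connection count growing ✗; error rate up ✓; request latency up ✓; CPU unchanged ✓; thread count growing ✓; GC pause time flat ✓
(B) TLS handshake storm — cache hit ratio down ✓; connection count growing ✗; error rate up ✗; request latency up ✗; CPU unchanged ✓; thread count growing ✓; GC pause time flat ✗
(C) lock contention on hot path — fails on cache hit ratio down, connection count growing, error rate up, CPU unchanged, thread count growing, GC pause time flat (predicts CPU elevated, not CPU unchanged)
(D) stale cache poisoning — cache hit ratio down ✗; connection count growing ✓; error rate up ✗; request latency up ✓; CPU unchanged ✗; thread count growing ✗; GC pause time flat ✗
(E) unbounded retry amplification — cache hit ratio down ✗; connection count growing ✓; error rate up ✓; request latency up ✓; CPU unchanged ✓; thread count growing ✗; GC pause time flat ✓
(F) runaway worker thread — cache hit ratio down ✓; connection count growing ✓; error rate up ✗; request latency up ✓; CPU unchanged ✓; thread count growing ✗; GC pause time flat ✗
(G) DNS resolution stall — does not account for connection count growing
No candidate is consistent with all observations.

none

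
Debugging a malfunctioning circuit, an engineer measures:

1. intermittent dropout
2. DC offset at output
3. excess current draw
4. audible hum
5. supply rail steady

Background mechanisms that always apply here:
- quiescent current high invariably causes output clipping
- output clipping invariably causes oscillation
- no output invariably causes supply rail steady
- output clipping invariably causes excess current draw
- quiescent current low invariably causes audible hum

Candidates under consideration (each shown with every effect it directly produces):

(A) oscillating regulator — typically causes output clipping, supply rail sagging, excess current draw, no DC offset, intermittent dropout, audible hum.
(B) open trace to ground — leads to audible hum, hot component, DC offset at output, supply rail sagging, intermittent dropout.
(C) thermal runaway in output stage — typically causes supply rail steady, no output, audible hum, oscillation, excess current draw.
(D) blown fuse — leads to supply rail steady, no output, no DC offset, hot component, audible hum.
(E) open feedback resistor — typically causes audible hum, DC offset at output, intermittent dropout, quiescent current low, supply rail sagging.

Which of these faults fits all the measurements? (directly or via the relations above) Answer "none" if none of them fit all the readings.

For each candidate, compare predicted effects to what was observed:
(A) oscillating regulator — fails on DC offset at output, supply rail steady (predicts no DC offset, not DC offset at output; predicts supply rail sagging, not supply rail steady)
(B) open trace to ground — intermittent dropout ✓; DC offset at output ✓; excess current draw ✗; audible hum ✓; supply rail steady ✗
(C) thermal runaway in output stage — intermittent dropout ✗; DC offset at output ✗; excess current draw ✓; audible hum ✓; supply rail steady ✓
(D) blown fuse — intermittent dropout ✗; DC offset at output ✗; excess current draw ✗; audible hum ✓; supply rail steady ✓
(E) open feedback resistor — fails on excess current draw, supply rail steady (predicts supply rail sagging, not supply rail steady)
No candidate is consistent with all observations.

none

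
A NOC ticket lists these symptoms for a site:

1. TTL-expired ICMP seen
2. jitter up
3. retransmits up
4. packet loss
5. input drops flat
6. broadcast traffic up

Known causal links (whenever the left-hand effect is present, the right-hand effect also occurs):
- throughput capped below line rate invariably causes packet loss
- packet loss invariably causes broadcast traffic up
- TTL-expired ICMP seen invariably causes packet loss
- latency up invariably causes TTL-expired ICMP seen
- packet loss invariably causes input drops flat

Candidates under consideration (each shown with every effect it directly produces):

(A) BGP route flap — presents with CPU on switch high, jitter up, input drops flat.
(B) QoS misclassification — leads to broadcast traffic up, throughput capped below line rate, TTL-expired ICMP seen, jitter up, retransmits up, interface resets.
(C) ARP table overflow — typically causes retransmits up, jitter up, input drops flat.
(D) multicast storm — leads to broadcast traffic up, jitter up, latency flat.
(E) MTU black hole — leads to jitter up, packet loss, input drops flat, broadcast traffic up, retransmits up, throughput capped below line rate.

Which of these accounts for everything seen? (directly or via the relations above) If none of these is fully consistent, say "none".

Testing each hypothesis:
(A) BGP route flap — TTL-expired ICMP seen miss; jitter up match; retransmits up miss; packet loss miss; input drops flat match; broadcast traffic up miss
(B) QoS misclassification — TTL-expired ICMP seen match; jitter up match; retransmits up match; packet loss match (through throughput capped below line rate → packet loss); input drops flat match (through throughput capped below line rate → packet loss → input drops flat); broadcast traffic up match
(C) ARP table overflow — TTL-expired ICMP seen miss; jitter up match; retransmits up match; packet loss miss; input drops flat match; broadcast traffic up miss
(D) multicast storm — TTL-expired ICMP seen miss; jitter up match; retransmits up miss; packet loss miss; input drops flat miss; broadcast traffic up match
(E) MTU black hole — TTL-expired ICMP seen miss; jitter up match; retransmits up match; packet loss match; input drops flat match; broadcast traffic up match
(B) is the only candidate with no mismatches.

B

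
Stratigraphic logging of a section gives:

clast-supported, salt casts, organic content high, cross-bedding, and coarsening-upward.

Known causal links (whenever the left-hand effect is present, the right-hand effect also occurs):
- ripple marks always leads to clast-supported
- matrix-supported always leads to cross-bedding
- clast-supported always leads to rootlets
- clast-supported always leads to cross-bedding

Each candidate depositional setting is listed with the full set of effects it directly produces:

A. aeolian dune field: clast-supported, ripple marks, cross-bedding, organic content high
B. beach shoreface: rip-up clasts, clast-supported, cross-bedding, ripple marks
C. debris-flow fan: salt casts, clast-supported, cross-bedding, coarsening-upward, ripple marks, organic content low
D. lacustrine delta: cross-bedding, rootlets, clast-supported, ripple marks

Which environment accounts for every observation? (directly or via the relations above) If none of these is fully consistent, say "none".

For each candidate, compare predicted effects to what was observed:
(A) aeolian dune field — clast-supported ✓; salt casts ✗; organic content high ✓; cross-bedding ✓; coarsening-upward ✗
(B) beach shoreface — does not account for salt casts, organic content high, coarsening-upward
(C) debris-flow fan — clast-supported ✓; salt casts ✓; organic content high ✗; cross-bedding ✓; coarsening-upward ✓
(D) lacustrine delta — does not account for salt casts, organic content high, coarsening-upward
No candidate is consistent with all observations.

none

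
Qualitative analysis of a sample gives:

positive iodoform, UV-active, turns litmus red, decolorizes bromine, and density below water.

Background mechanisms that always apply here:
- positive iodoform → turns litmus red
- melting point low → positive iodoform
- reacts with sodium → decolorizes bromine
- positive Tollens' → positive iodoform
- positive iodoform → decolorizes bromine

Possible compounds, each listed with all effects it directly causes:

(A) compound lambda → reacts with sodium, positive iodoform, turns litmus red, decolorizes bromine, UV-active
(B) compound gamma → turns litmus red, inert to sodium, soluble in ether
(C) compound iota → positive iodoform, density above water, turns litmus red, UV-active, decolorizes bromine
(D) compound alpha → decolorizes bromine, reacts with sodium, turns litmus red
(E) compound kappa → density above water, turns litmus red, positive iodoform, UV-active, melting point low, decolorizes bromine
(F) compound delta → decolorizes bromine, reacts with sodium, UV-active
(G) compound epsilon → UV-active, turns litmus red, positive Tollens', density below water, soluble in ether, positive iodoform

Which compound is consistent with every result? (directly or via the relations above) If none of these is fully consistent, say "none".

For each candidate, compare predicted effects to what was observed:
(A) compound lambda — positive iodoform ✓; UV-active ✓; turns litmus red ✓; decolorizes bromine ✓; density below water ✗
(B) compound gamma — does not account for positive iodoform, UV-active, decolorizes bromine, density below water
(C) compound iota — positive iodoform ✓; UV-active ✓; turns litmus red ✓; decolorizes bromine ✓; density below water ✗
(D) compound alpha — positive iodoform ✗; UV-active ✗; turns litmus red ✓; decolorizes bromine ✓; density below water ✗
(E) compound kappa — positive iodoform ✓; UV-active ✓; turns litmus red ✓; decolorizes bromine ✓; density below water ✗
(F) compound delta — does not account for positive iodoform, turns litmus red, density below water
(G) compound epsilon — positive iodoform ✓; UV-active ✓; turns litmus red ✓; decolorizes bromine ✓ (by positive iodoform → decolorizes bromine); density below water ✓
Only (G) is consistent with every observation.

G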